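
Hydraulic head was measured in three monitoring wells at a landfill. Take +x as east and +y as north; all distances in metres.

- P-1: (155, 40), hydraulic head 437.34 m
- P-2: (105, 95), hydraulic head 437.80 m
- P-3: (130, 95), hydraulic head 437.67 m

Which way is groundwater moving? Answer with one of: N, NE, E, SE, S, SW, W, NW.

Taking P-1 as reference: P-2−P-1 = (-50, 55, +0.46); P-3−P-1 = (-25, 55, +0.33).
Solve a·Δx + b·Δy = Δh: det = (-50)·55 − (-25)·55 = -1375.
∂h/∂x = [(+0.46)·55 − (+0.33)·55] / -1375 = -0.005200
∂h/∂y = [(-50)·(+0.33) − (-25)·(+0.46)] / -1375 = +0.003636
Flow = −∇h = (+0.005200 east, -0.003636 north), which points southeast.

SE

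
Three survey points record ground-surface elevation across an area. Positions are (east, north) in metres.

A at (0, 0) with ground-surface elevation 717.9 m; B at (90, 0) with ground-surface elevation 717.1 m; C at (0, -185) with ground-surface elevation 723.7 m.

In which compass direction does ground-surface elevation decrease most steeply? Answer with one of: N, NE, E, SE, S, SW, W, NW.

N

∂z/∂x = (717.1 − 717.9) / (90 − 0) = -0.008889
∂z/∂y = (723.7 − 717.9) / (-185 − 0) = -0.03135
Steepest decrease is along −∇f = (+0.008889 E, +0.03135 N) → north.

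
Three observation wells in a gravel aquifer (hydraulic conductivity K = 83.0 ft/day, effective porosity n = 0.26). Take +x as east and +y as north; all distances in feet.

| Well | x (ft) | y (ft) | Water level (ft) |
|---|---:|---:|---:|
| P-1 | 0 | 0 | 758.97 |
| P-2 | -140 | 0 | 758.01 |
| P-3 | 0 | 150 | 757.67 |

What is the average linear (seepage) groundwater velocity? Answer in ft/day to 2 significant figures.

∂h/∂x = (758.01 − 758.97) / (-140 − 0) = +0.006857
∂h/∂y = (757.67 − 758.97) / (150 − 0) = -0.008667
|∇h| = √(0.006857² + -0.008667²) = 0.01105
Seepage velocity v = K·i/n = 83.0 × 0.01105 / 0.26 = 3.527 ft/day.

3.5 ft/day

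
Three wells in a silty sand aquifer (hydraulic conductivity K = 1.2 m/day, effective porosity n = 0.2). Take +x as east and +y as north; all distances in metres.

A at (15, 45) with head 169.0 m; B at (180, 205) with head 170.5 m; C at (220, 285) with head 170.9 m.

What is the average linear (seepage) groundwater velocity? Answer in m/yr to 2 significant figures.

With h = a·x + b·y + c and A as origin, the differences give:
  165·a + 160·b = +1.5
  205·a + 240·b = +1.9
Eliminate b (×240 and ×160, subtract): 6800·a = 56.00 → a = ∂h/∂x = +0.008235
Back-substitute: b = ∂h/∂y = +0.0008824.
|∇h| = √(0.008235² + 0.0008824²) = 0.008282
Seepage velocity v = K·i/n = 1.2 × 0.008282 / 0.2 = 0.04969 m/day = 18.15 m/yr.

18 m/yr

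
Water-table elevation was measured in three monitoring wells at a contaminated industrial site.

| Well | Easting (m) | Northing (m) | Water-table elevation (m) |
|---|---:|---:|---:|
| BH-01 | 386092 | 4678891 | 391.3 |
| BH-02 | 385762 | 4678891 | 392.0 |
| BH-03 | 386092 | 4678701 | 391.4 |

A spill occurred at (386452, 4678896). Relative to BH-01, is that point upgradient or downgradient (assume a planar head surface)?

downgradient

∂h/∂x = (392.0 − 391.3) / (385762 − 386092) = -0.002121
∂h/∂y = (391.4 − 391.3) / (4678701 − 4678891) = -0.0005263
Head at (386452, 4678896) = 391.3 + (-0.002121)·(360) + (-0.0005263)·(5) = 390.53 m.
That is lower than the 391.3 m at BH-01, so the point is downgradient.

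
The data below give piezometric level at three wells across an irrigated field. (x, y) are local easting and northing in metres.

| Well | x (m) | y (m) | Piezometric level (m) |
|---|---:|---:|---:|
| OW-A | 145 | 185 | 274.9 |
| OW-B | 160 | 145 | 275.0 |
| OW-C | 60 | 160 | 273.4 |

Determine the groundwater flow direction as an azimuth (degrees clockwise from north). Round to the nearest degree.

257°

Differences from OW-A: to OW-B (Δx, Δy, Δh) = (15, -40, +0.1); to OW-C = (-85, -25, -1.5).
Solve a·Δx + b·Δy = Δh: det = 15·(-25) − (-85)·(-40) = -3775.
∂h/∂x = [(+0.1)·(-25) − (-1.5)·(-40)] / -3775 = +0.01656
∂h/∂y = [15·(-1.5) − (-85)·(+0.1)] / -3775 = +0.003709
Flow direction (−∇h) has components (-0.01656 E, -0.003709 N).
Azimuth = atan2(E, N) = atan2(-0.01656, -0.003709) = 257.4° ≈ 257°.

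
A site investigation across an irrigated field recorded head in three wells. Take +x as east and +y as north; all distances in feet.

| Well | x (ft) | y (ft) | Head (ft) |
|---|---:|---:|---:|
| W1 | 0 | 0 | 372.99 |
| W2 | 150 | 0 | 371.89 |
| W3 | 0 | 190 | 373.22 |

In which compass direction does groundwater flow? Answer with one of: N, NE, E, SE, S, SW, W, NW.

E

∂h/∂x = (371.89 − 372.99) / (150 − 0) = -0.007333
∂h/∂y = (373.22 − 372.99) / (190 − 0) = +0.001211
Flow = −∇h = (+0.007333 east, -0.001211 north), which points east.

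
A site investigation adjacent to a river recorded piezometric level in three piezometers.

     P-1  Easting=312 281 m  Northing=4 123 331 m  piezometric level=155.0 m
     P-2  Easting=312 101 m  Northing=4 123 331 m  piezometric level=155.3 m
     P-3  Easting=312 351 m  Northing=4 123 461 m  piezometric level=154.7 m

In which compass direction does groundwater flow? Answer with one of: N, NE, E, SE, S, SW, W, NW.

Differences from P-1: to P-2 (Δx, Δy, Δh) = (-180, 0, +0.3); to P-3 = (70, 130, -0.3).
Determinant of the coordinate differences = (-180)·130 − 70·0 = -23400.
∂h/∂x = [(+0.3)·130 − (-0.3)·0] / -23400 = -0.001667
∂h/∂y = [(-180)·(-0.3) − 70·(+0.3)] / -23400 = -0.001410
Flow = −∇h = (+0.001667 east, +0.001410 north), which points northeast.

NE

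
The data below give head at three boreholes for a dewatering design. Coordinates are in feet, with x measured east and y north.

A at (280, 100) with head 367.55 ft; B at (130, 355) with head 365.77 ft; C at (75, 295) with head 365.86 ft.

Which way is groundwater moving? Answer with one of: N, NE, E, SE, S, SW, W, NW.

With h = a·x + b·y + c and A as origin, the differences give:
  (-150)·a + 255·b = -1.78
  (-205)·a + 195·b = -1.69
Eliminate b (×195 and ×255, subtract): 23025·a = 83.850 → a = ∂h/∂x = +0.003642
Back-substitute: b = ∂h/∂y = -0.004838.
Flow = −∇h = (-0.003642 east, +0.004838 north), which points northwest.

NW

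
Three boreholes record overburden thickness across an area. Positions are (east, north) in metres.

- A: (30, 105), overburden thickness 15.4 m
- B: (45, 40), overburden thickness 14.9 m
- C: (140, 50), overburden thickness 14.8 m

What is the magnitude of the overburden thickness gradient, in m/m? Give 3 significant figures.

0.00750 m/m

Differences from A: to B (Δx, Δy, Δh) = (15, -65, -0.5); to C = (110, -55, -0.6).
Solve a·Δx + b·Δy = Δd: det = 15·(-55) − 110·(-65) = 6325.
∂d/∂x = [(-0.5)·(-55) − (-0.6)·(-65)] / 6325 = -0.001818
∂d/∂y = [15·(-0.6) − 110·(-0.5)] / 6325 = +0.007273
|∇f| = √(-0.001818² + 0.007273²) = 0.007497 m/m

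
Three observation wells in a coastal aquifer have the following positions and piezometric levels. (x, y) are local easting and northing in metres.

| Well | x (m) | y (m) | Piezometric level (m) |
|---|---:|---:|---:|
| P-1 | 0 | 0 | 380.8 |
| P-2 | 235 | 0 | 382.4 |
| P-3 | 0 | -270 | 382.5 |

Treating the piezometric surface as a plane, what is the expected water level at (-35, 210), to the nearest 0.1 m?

379.2 m

∂h/∂x = (382.4 − 380.8) / (235 − 0) = +0.006809
∂h/∂y = (382.5 − 380.8) / (-270 − 0) = -0.006296
h(-35, 210) = 380.8 + (+0.006809)·(-35) + (-0.006296)·(210) = 380.8 -0.238 -1.322 = 379.239 m.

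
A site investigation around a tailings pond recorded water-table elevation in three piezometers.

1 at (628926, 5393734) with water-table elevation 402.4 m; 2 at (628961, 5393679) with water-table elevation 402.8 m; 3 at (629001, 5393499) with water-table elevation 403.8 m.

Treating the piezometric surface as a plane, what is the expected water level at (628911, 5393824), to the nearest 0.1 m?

401.9 m

With h = a·x + b·y + c and 1 as origin, the differences give:
  35·a + (-55)·b = +0.4
  75·a + (-235)·b = +1.4
Eliminate b (×(-235) and ×(-55), subtract): -4100·a = -17.00 → a = ∂h/∂x = +0.004146
Back-substitute: b = ∂h/∂y = -0.004634.
h(628911, 5393824) = 402.4 + (+0.004146)·(-15) + (-0.004634)·(90) = 402.4 -0.062 -0.417 = 401.921 m.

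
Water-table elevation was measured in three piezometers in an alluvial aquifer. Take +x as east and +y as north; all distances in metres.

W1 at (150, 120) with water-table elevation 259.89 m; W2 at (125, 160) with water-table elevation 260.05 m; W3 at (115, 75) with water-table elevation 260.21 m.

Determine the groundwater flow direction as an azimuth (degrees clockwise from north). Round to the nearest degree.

083°

Differences from W1: to W2 (Δx, Δy, Δh) = (-25, 40, +0.16); to W3 = (-35, -45, +0.32).
Solve a·Δx + b·Δy = Δh: det = (-25)·(-45) − (-35)·40 = 2525.
∂h/∂x = [(+0.16)·(-45) − (+0.32)·40] / 2525 = -0.007921
∂h/∂y = [(-25)·(+0.32) − (-35)·(+0.16)] / 2525 = -0.0009505
Flow direction (−∇h) has components (+0.007921 E, +0.0009505 N).
Azimuth = atan2(E, N) = atan2(+0.007921, +0.0009505) = 83.2° ≈ 083°.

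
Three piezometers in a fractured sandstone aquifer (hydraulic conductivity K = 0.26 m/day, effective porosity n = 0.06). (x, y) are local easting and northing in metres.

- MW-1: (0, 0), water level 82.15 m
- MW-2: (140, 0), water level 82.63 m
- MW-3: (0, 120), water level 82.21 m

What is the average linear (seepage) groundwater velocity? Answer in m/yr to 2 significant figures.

5.5 m/yr

∂h/∂x = (82.63 − 82.15) / (140 − 0) = +0.003429
∂h/∂y = (82.21 − 82.15) / (120 − 0) = +0.0005000
|∇h| = √(0.003429² + 0.0005000²) = 0.003465
Seepage velocity v = K·i/n = 0.26 × 0.003465 / 0.06 = 0.01502 m/day = 5.486 m/yr.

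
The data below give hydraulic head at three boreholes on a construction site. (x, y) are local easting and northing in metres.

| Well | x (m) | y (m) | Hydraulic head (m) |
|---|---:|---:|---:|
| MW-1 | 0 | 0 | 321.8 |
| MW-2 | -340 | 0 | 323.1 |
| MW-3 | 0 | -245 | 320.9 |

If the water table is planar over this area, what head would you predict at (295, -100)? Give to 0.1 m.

∂h/∂x = (323.1 − 321.8) / (-340 − 0) = -0.003824
∂h/∂y = (320.9 − 321.8) / (-245 − 0) = +0.003673
h(295, -100) = 321.8 + (-0.003824)·(295) + (+0.003673)·(-100) = 321.8 -1.128 -0.367 = 320.305 m.

320.3 m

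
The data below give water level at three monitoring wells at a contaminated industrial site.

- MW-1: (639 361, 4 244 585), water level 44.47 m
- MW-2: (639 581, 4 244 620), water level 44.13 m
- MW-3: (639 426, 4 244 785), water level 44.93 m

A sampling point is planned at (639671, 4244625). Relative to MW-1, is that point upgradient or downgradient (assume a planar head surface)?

Differences from MW-1: to MW-2 (Δx, Δy, Δh) = (220, 35, -0.34); to MW-3 = (65, 200, +0.46).
Determinant of the coordinate differences = 220·200 − 65·35 = 41725.
∂h/∂x = [(-0.34)·200 − (+0.46)·35] / 41725 = -0.002016
∂h/∂y = [220·(+0.46) − 65·(-0.34)] / 41725 = +0.002955
Head at (639671, 4244625) = 44.47 + (-0.002016)·(310) + (+0.002955)·(40) = 43.96 m.
That is lower than the 44.47 m at MW-1, so the point is downgradient.

downgradient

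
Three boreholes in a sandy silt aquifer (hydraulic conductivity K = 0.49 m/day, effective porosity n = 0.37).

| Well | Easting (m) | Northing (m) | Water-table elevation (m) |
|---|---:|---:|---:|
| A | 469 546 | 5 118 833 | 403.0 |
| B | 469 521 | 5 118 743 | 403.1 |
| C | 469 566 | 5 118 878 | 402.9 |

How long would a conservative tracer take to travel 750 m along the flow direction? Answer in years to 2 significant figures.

230 years

Differences from A: to B (Δx, Δy, Δh) = (-25, -90, +0.1); to C = (20, 45, -0.1).
Determinant of the coordinate differences = (-25)·45 − 20·(-90) = 675.
∂h/∂x = [(+0.1)·45 − (-0.1)·(-90)] / 675 = -0.006667
∂h/∂y = [(-25)·(-0.1) − 20·(+0.1)] / 675 = +0.0007407
|∇h| = √(-0.006667² + 0.0007407²) = 0.006708
Seepage velocity v = K·i/n = 0.49 × 0.006708 / 0.37 = 0.008884 m/day.
t = 750 / 0.008884 = 8.442e+04 days = 231 years.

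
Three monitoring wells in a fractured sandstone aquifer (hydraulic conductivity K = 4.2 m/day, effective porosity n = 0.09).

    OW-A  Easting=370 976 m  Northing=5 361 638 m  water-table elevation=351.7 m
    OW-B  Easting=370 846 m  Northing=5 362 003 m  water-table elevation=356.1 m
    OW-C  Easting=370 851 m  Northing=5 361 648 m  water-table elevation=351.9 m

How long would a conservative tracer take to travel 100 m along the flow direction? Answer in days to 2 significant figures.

With h = a·x + b·y + c and OW-A as origin, the differences give:
  (-130)·a + 365·b = +4.4
  (-125)·a + 10·b = +0.2
Eliminate b (×10 and ×365, subtract): 44325·a = -29.00 → a = ∂h/∂x = -0.0006543
Back-substitute: b = ∂h/∂y = +0.01182.
|∇h| = √(-0.0006543² + 0.01182²) = 0.01184
Seepage velocity v = K·i/n = 4.2 × 0.01184 / 0.09 = 0.5525 m/day.
t = 100 / 0.5525 = 181 days.

180 days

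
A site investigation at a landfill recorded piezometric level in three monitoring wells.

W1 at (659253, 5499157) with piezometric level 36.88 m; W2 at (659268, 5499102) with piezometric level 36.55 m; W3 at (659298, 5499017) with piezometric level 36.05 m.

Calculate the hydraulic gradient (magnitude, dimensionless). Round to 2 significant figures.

Taking W1 as reference: W2−W1 = (15, -55, -0.33); W3−W1 = (45, -140, -0.83).
Solve a·Δx + b·Δy = Δh: det = 15·(-140) − 45·(-55) = 375.
∂h/∂x = [(-0.33)·(-140) − (-0.83)·(-55)] / 375 = +0.001467
∂h/∂y = [15·(-0.83) − 45·(-0.33)] / 375 = +0.006400
|∇h| = √(0.001467² + 0.006400²) = 0.006566

0.0066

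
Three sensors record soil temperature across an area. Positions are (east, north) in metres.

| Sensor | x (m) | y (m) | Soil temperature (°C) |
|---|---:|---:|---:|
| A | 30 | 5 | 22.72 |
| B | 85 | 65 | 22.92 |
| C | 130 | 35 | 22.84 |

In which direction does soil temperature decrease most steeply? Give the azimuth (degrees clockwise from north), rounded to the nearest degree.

Taking A as reference: B−A = (55, 60, +0.20); C−A = (100, 30, +0.12).
Determinant of the coordinate differences = 55·30 − 100·60 = -4350.
∂T/∂x = [(+0.20)·30 − (+0.12)·60] / -4350 = +0.0002759
∂T/∂y = [55·(+0.12) − 100·(+0.20)] / -4350 = +0.003080
Steepest decrease is along −∇f: components (-0.0002759 E, -0.003080 N).
Azimuth = atan2(-0.0002759, -0.003080) = 185.1° ≈ 185°.

185°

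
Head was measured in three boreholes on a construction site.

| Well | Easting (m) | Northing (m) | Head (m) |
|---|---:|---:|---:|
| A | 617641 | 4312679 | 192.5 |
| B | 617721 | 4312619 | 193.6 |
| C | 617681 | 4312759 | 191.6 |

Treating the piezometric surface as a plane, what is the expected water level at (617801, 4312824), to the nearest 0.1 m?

With h = a·x + b·y + c and A as origin, the differences give:
  80·a + (-60)·b = +1.1
  40·a + 80·b = -0.9
Eliminate b (×80 and ×(-60), subtract): 8800·a = 34.00 → a = ∂h/∂x = +0.003864
Back-substitute: b = ∂h/∂y = -0.01318.
h(617801, 4312824) = 192.5 + (+0.003864)·(160) + (-0.01318)·(145) = 192.5 +0.618 -1.911 = 191.207 m.

191.2 m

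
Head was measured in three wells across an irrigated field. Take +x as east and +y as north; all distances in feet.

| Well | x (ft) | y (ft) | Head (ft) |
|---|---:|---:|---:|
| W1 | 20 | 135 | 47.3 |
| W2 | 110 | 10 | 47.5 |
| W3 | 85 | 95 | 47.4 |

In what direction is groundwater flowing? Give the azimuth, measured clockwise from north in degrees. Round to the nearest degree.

Taking W1 as reference: W2−W1 = (90, -125, +0.2); W3−W1 = (65, -40, +0.1).
Solve a·Δx + b·Δy = Δh: det = 90·(-40) − 65·(-125) = 4525.
∂h/∂x = [(+0.2)·(-40) − (+0.1)·(-125)] / 4525 = +0.0009945
∂h/∂y = [90·(+0.1) − 65·(+0.2)] / 4525 = -0.0008840
Flow direction (−∇h) has components (-0.0009945 E, +0.0008840 N).
Azimuth = atan2(E, N) = atan2(-0.0009945, +0.0008840) = 311.6° ≈ 312°.

312°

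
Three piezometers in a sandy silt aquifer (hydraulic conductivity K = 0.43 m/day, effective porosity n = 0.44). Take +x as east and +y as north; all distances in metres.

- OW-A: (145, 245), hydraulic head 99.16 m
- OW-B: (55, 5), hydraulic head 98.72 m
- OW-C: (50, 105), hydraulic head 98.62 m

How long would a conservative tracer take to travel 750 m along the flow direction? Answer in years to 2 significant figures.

Taking OW-A as reference: OW-B−OW-A = (-90, -240, -0.44); OW-C−OW-A = (-95, -140, -0.54).
Determinant of the coordinate differences = (-90)·(-140) − (-95)·(-240) = -10200.
∂h/∂x = [(-0.44)·(-140) − (-0.54)·(-240)] / -10200 = +0.006667
∂h/∂y = [(-90)·(-0.54) − (-95)·(-0.44)] / -10200 = -0.0006667
|∇h| = √(0.006667² + -0.0006667²) = 0.0067
Seepage velocity v = K·i/n = 0.43 × 0.0067 / 0.44 = 0.006548 m/day.
t = 750 / 0.006548 = 1.145e+05 days = 313 years.

310 years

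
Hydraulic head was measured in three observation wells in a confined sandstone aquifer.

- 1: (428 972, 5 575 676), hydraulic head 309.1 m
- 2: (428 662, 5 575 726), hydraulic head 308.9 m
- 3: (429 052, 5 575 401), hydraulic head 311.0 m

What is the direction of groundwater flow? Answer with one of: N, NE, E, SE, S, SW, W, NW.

Three-point gradient (reference 1): Δ to 2 = (-310, 50, -0.2), Δ to 3 = (80, -275, +1.9).
∂h/∂x = -0.0004923, ∂h/∂y = -0.007052 (det = 81250).
Flow = −∇h = (+0.0004923 east, +0.007052 north), which points north.

N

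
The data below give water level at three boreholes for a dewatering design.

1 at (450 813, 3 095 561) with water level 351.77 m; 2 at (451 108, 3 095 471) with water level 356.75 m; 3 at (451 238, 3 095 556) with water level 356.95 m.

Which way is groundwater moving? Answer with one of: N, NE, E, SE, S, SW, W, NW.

NW

With h = a·x + b·y + c and 1 as origin, the differences give:
  295·a + (-90)·b = +4.98
  425·a + (-5)·b = +5.18
Eliminate b (×(-5) and ×(-90), subtract): 36775·a = 441.300 → a = ∂h/∂x = +0.01200
Back-substitute: b = ∂h/∂y = -0.01600.
Flow = −∇h = (-0.01200 east, +0.01600 north), which points northwest.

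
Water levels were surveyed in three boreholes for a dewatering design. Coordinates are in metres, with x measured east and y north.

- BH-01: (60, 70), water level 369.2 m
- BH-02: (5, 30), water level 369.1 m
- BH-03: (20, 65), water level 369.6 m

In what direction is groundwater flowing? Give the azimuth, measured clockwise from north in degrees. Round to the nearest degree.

With h = a·x + b·y + c and BH-01 as origin, the differences give:
  (-55)·a + (-40)·b = -0.1
  (-40)·a + (-5)·b = +0.4
Eliminate b (×(-5) and ×(-40), subtract): -1325·a = 16.50 → a = ∂h/∂x = -0.01245
Back-substitute: b = ∂h/∂y = +0.01962.
Flow direction (−∇h) has components (+0.01245 E, -0.01962 N).
Azimuth = atan2(E, N) = atan2(+0.01245, -0.01962) = 147.6° ≈ 148°.

148°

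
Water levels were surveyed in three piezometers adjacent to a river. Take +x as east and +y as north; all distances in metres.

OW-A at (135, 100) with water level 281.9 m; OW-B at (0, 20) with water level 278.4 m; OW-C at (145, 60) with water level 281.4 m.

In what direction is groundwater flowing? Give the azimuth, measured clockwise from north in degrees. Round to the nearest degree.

Differences from OW-A: to OW-B (Δx, Δy, Δh) = (-135, -80, -3.5); to OW-C = (10, -40, -0.5).
Determinant of the coordinate differences = (-135)·(-40) − 10·(-80) = 6200.
∂h/∂x = [(-3.5)·(-40) − (-0.5)·(-80)] / 6200 = +0.01613
∂h/∂y = [(-135)·(-0.5) − 10·(-3.5)] / 6200 = +0.01653
Flow direction (−∇h) has components (-0.01613 E, -0.01653 N).
Azimuth = atan2(E, N) = atan2(-0.01613, -0.01653) = 224.3° ≈ 224°.

224°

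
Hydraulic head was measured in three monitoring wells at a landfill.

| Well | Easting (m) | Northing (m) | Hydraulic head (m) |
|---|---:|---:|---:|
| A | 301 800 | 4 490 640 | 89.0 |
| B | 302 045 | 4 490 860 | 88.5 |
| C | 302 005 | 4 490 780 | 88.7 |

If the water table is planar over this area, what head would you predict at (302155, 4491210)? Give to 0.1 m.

Differences from A: to B (Δx, Δy, Δh) = (245, 220, -0.5); to C = (205, 140, -0.3).
Determinant of the coordinate differences = 245·140 − 205·220 = -10800.
∂h/∂x = [(-0.5)·140 − (-0.3)·220] / -10800 = +0.0003704
∂h/∂y = [245·(-0.3) − 205·(-0.5)] / -10800 = -0.002685
h(302155, 4491210) = 89.0 + (+0.0003704)·(355) + (-0.002685)·(570) = 89.0 +0.131 -1.531 = 87.601 m.

87.6 m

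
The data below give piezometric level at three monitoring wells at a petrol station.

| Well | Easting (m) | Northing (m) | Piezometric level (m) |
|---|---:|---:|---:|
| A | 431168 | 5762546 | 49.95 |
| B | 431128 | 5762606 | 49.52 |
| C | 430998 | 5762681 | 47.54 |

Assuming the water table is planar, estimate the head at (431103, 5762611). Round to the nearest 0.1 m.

Differences from A: to B (Δx, Δy, Δh) = (-40, 60, -0.43); to C = (-170, 135, -2.41).
Solve a·Δx + b·Δy = Δh: det = (-40)·135 − (-170)·60 = 4800.
∂h/∂x = [(-0.43)·135 − (-2.41)·60] / 4800 = +0.01803
∂h/∂y = [(-40)·(-2.41) − (-170)·(-0.43)] / 4800 = +0.004854
h(431103, 5762611) = 49.95 + (+0.01803)·(-65) + (+0.004854)·(65) = 49.95 -1.172 +0.316 = 49.093 m.

49.1 m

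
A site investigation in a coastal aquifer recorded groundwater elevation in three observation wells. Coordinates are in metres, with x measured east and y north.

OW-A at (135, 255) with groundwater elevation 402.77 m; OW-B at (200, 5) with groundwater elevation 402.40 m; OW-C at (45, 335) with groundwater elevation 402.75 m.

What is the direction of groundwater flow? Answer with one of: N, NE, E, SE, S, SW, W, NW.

SW

Three-point gradient (reference OW-A): Δ to OW-B = (65, -250, -0.37), Δ to OW-C = (-90, 80, -0.02).
∂h/∂x = +0.002000, ∂h/∂y = +0.002000 (det = -17300).
Flow = −∇h = (-0.002000 east, -0.002000 north), which points southwest.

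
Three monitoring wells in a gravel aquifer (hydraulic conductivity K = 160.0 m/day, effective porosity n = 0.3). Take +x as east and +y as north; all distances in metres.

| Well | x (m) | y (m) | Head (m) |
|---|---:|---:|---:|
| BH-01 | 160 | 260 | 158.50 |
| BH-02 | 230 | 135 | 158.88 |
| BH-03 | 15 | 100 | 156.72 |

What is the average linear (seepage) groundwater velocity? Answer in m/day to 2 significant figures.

With h = a·x + b·y + c and BH-01 as origin, the differences give:
  70·a + (-125)·b = +0.38
  (-145)·a + (-160)·b = -1.78
Eliminate b (×(-160) and ×(-125), subtract): -29325·a = -283.300 → a = ∂h/∂x = +0.009661
Back-substitute: b = ∂h/∂y = +0.002370.
|∇h| = √(0.009661² + 0.002370²) = 0.009947
Seepage velocity v = K·i/n = 160.0 × 0.009947 / 0.3 = 5.305 m/day.

5.3 m/day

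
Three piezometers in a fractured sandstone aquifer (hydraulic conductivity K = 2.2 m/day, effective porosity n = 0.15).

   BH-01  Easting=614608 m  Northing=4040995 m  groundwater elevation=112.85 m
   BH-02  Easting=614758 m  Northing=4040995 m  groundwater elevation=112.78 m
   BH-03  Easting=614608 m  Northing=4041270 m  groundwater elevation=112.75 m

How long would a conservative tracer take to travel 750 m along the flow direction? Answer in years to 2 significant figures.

∂h/∂x = (112.78 − 112.85) / (614758 − 614608) = -0.0004667
∂h/∂y = (112.75 − 112.85) / (4041270 − 4040995) = -0.0003636
|∇h| = √(-0.0004667² + -0.0003636²) = 0.0005916
Seepage velocity v = K·i/n = 2.2 × 0.0005916 / 0.15 = 0.008677 m/day.
t = 750 / 0.008677 = 8.644e+04 days = 237 years.

240 years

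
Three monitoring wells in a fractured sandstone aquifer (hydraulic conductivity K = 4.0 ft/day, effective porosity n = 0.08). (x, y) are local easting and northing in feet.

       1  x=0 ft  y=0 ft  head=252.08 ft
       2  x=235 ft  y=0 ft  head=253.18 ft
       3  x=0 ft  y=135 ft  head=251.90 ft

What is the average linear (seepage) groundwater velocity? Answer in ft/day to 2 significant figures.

0.24 ft/day

∂h/∂x = (253.18 − 252.08) / (235 − 0) = +0.004681
∂h/∂y = (251.90 − 252.08) / (135 − 0) = -0.001333
|∇h| = √(0.004681² + -0.001333²) = 0.004867
Seepage velocity v = K·i/n = 4.0 × 0.004867 / 0.08 = 0.2433 ft/day.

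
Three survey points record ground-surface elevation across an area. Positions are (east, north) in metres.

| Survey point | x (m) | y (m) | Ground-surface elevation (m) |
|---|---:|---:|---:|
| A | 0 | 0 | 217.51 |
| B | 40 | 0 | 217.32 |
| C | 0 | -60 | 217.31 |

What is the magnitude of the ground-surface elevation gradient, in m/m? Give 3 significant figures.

∂z/∂x = (217.32 − 217.51) / (40 − 0) = -0.004750
∂z/∂y = (217.31 − 217.51) / (-60 − 0) = +0.003333
|∇f| = √(-0.004750² + 0.003333²) = 0.005803 m/m

0.00580 m/m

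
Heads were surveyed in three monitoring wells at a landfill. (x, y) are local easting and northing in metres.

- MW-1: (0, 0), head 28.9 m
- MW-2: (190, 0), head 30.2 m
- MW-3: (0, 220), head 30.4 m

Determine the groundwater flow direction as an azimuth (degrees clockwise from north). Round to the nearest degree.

225°

∂h/∂x = (30.2 − 28.9) / (190 − 0) = +0.006842
∂h/∂y = (30.4 − 28.9) / (220 − 0) = +0.006818
Flow direction (−∇h) has components (-0.006842 E, -0.006818 N).
Azimuth = atan2(E, N) = atan2(-0.006842, -0.006818) = 225.1° ≈ 225°.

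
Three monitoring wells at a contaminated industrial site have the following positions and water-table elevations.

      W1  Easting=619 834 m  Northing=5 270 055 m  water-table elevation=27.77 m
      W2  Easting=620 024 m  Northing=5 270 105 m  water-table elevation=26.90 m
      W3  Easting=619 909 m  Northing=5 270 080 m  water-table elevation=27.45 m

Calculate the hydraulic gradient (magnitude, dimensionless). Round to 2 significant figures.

0.0073

Taking W1 as reference: W2−W1 = (190, 50, -0.87); W3−W1 = (75, 25, -0.32).
Determinant of the coordinate differences = 190·25 − 75·50 = 1000.
∂h/∂x = [(-0.87)·25 − (-0.32)·50] / 1000 = -0.005750
∂h/∂y = [190·(-0.32) − 75·(-0.87)] / 1000 = +0.004450
|∇h| = √(-0.005750² + 0.004450²) = 0.007271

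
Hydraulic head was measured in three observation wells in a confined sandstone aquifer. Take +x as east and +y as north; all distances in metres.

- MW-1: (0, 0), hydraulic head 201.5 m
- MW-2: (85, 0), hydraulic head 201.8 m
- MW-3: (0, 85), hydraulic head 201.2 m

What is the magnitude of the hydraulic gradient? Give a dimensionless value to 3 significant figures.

0.00499

∂h/∂x = (201.8 − 201.5) / (85 − 0) = +0.003529
∂h/∂y = (201.2 − 201.5) / (85 − 0) = -0.003529
|∇h| = √(0.003529² + -0.003529²) = 0.004991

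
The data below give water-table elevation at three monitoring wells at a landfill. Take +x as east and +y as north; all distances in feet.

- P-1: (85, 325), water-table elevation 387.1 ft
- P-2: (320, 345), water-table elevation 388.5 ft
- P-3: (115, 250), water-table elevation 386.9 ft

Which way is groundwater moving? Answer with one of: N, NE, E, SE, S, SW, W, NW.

Differences from P-1: to P-2 (Δx, Δy, Δh) = (235, 20, +1.4); to P-3 = (30, -75, -0.2).
Determinant of the coordinate differences = 235·(-75) − 30·20 = -18225.
∂h/∂x = [(+1.4)·(-75) − (-0.2)·20] / -18225 = +0.005542
∂h/∂y = [235·(-0.2) − 30·(+1.4)] / -18225 = +0.004883
Flow = −∇h = (-0.005542 east, -0.004883 north), which points southwest.

SW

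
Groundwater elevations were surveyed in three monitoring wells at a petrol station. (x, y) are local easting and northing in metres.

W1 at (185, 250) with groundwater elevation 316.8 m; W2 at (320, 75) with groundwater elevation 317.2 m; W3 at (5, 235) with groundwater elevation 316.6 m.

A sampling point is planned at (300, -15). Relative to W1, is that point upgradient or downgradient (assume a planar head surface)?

upgradient

Differences from W1: to W2 (Δx, Δy, Δh) = (135, -175, +0.4); to W3 = (-180, -15, -0.2).
Determinant of the coordinate differences = 135·(-15) − (-180)·(-175) = -33525.
∂h/∂x = [(+0.4)·(-15) − (-0.2)·(-175)] / -33525 = +0.001223
∂h/∂y = [135·(-0.2) − (-180)·(+0.4)] / -33525 = -0.001342
Head at (300, -15) = 316.8 + (+0.001223)·(115) + (-0.001342)·(-265) = 317.30 m.
That is higher than the 316.8 m at W1, so the point is upgradient.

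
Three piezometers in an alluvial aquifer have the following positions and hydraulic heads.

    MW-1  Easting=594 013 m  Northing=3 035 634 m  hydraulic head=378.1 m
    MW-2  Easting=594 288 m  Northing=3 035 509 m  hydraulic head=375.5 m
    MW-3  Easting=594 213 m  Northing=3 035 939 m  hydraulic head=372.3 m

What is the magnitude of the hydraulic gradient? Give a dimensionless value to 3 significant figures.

0.0171

Differences from MW-1: to MW-2 (Δx, Δy, Δh) = (275, -125, -2.6); to MW-3 = (200, 305, -5.8).
Determinant of the coordinate differences = 275·305 − 200·(-125) = 108875.
∂h/∂x = [(-2.6)·305 − (-5.8)·(-125)] / 108875 = -0.01394
∂h/∂y = [275·(-5.8) − 200·(-2.6)] / 108875 = -0.009874
|∇h| = √(-0.01394² + -0.009874²) = 0.01708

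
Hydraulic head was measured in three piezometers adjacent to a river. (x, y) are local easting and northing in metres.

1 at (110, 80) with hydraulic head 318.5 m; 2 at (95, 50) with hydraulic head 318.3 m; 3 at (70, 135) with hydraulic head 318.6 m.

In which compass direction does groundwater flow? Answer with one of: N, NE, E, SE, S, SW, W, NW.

Differences from 1: to 2 (Δx, Δy, Δh) = (-15, -30, -0.2); to 3 = (-40, 55, +0.1).
Determinant of the coordinate differences = (-15)·55 − (-40)·(-30) = -2025.
∂h/∂x = [(-0.2)·55 − (+0.1)·(-30)] / -2025 = +0.003951
∂h/∂y = [(-15)·(+0.1) − (-40)·(-0.2)] / -2025 = +0.004691
Flow = −∇h = (-0.003951 east, -0.004691 north), which points southwest.

SW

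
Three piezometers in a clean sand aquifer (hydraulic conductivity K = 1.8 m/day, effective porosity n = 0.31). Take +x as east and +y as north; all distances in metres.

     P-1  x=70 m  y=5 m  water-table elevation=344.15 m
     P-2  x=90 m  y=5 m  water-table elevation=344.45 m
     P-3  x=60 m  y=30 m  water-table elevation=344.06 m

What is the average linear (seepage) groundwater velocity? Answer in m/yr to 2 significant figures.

With h = a·x + b·y + c and P-1 as origin, the differences give:
  20·a + 0·b = +0.30
  (-10)·a + 25·b = -0.09
Eliminate b (×25 and ×0, subtract): 500·a = 7.500 → a = ∂h/∂x = +0.01500
Back-substitute: b = ∂h/∂y = +0.002400.
|∇h| = √(0.01500² + 0.002400²) = 0.01519
Seepage velocity v = K·i/n = 1.8 × 0.01519 / 0.31 = 0.0882 m/day = 32.22 m/yr.

32 m/yr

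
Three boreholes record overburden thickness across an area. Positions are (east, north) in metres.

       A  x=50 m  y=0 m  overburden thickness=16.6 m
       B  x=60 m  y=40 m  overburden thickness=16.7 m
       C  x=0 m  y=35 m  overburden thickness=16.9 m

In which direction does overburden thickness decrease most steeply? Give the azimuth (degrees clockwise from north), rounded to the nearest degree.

Taking A as reference: B−A = (10, 40, +0.1); C−A = (-50, 35, +0.3).
Determinant of the coordinate differences = 10·35 − (-50)·40 = 2350.
∂d/∂x = [(+0.1)·35 − (+0.3)·40] / 2350 = -0.003617
∂d/∂y = [10·(+0.3) − (-50)·(+0.1)] / 2350 = +0.003404
Steepest decrease is along −∇f: components (+0.003617 E, -0.003404 N).
Azimuth = atan2(+0.003617, -0.003404) = 133.3° ≈ 133°.

133°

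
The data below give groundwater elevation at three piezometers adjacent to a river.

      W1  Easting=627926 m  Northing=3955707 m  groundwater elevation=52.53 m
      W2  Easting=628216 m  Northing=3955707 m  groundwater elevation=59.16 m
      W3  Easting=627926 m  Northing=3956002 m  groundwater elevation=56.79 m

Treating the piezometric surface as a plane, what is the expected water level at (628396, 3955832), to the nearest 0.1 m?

65.1 m

∂h/∂x = (59.16 − 52.53) / (628216 − 627926) = +0.02286
∂h/∂y = (56.79 − 52.53) / (3956002 − 3955707) = +0.01444
h(628396, 3955832) = 52.53 + (+0.02286)·(470) + (+0.01444)·(125) = 52.53 +10.745 +1.805 = 65.080 m.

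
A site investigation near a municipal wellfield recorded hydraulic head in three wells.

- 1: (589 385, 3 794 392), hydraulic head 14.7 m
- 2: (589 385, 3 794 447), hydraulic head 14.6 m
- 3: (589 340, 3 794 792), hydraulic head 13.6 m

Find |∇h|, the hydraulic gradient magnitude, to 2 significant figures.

0.0085

Taking 1 as reference: 2−1 = (0, 55, -0.1); 3−1 = (-45, 400, -1.1).
Solve a·Δx + b·Δy = Δh: det = 0·400 − (-45)·55 = 2475.
∂h/∂x = [(-0.1)·400 − (-1.1)·55] / 2475 = +0.008283
∂h/∂y = [0·(-1.1) − (-45)·(-0.1)] / 2475 = -0.001818
|∇h| = √(0.008283² + -0.001818²) = 0.00848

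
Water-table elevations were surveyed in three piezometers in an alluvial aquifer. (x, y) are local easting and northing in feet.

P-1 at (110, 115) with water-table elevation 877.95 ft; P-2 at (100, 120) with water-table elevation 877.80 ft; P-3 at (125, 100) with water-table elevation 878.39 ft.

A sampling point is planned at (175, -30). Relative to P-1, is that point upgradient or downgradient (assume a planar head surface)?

Differences from P-1: to P-2 (Δx, Δy, Δh) = (-10, 5, -0.15); to P-3 = (15, -15, +0.44).
Determinant of the coordinate differences = (-10)·(-15) − 15·5 = 75.
∂h/∂x = [(-0.15)·(-15) − (+0.44)·5] / 75 = +0.0006667
∂h/∂y = [(-10)·(+0.44) − 15·(-0.15)] / 75 = -0.02867
Head at (175, -30) = 877.95 + (+0.0006667)·(65) + (-0.02867)·(-145) = 882.15 ft.
That is higher than the 877.95 ft at P-1, so the point is upgradient.

upgradient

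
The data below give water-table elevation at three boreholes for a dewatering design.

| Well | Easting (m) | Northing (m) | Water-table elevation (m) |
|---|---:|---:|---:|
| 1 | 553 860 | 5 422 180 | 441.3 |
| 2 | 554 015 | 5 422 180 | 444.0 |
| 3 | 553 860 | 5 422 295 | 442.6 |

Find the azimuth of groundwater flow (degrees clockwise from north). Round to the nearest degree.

237°

∂h/∂x = (444.0 − 441.3) / (554015 − 553860) = +0.01742
∂h/∂y = (442.6 − 441.3) / (5422295 − 5422180) = +0.01130
Flow direction (−∇h) has components (-0.01742 E, -0.01130 N).
Azimuth = atan2(E, N) = atan2(-0.01742, -0.01130) = 237.0° ≈ 237°.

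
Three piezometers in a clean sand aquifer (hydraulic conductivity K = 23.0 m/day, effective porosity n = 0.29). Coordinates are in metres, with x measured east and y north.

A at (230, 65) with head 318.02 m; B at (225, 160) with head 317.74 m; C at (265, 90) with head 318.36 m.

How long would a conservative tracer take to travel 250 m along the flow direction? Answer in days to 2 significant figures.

Taking A as reference: B−A = (-5, 95, -0.28); C−A = (35, 25, +0.34).
Solve a·Δx + b·Δy = Δh: det = (-5)·25 − 35·95 = -3450.
∂h/∂x = [(-0.28)·25 − (+0.34)·95] / -3450 = +0.01139
∂h/∂y = [(-5)·(+0.34) − 35·(-0.28)] / -3450 = -0.002348
|∇h| = √(0.01139² + -0.002348²) = 0.01163
Seepage velocity v = K·i/n = 23.0 × 0.01163 / 0.29 = 0.9224 m/day.
t = 250 / 0.9224 = 271 days.

270 days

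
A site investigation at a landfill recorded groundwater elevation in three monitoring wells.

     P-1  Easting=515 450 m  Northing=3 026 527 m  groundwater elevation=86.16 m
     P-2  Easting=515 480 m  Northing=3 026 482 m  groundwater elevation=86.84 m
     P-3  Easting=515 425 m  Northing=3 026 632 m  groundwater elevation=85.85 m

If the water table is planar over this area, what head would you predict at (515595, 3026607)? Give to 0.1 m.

Differences from P-1: to P-2 (Δx, Δy, Δh) = (30, -45, +0.68); to P-3 = (-25, 105, -0.31).
Determinant of the coordinate differences = 30·105 − (-25)·(-45) = 2025.
∂h/∂x = [(+0.68)·105 − (-0.31)·(-45)] / 2025 = +0.02837
∂h/∂y = [30·(-0.31) − (-25)·(+0.68)] / 2025 = +0.003802
h(515595, 3026607) = 86.16 + (+0.02837)·(145) + (+0.003802)·(80) = 86.16 +4.114 +0.304 = 90.578 m.

90.6 m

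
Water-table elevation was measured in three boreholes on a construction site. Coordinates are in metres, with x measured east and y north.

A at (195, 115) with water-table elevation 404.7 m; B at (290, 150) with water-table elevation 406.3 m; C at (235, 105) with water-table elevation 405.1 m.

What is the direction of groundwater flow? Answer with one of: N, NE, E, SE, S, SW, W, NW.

Differences from A: to B (Δx, Δy, Δh) = (95, 35, +1.6); to C = (40, -10, +0.4).
Determinant of the coordinate differences = 95·(-10) − 40·35 = -2350.
∂h/∂x = [(+1.6)·(-10) − (+0.4)·35] / -2350 = +0.01277
∂h/∂y = [95·(+0.4) − 40·(+1.6)] / -2350 = +0.01106
Flow = −∇h = (-0.01277 east, -0.01106 north), which points southwest.

SW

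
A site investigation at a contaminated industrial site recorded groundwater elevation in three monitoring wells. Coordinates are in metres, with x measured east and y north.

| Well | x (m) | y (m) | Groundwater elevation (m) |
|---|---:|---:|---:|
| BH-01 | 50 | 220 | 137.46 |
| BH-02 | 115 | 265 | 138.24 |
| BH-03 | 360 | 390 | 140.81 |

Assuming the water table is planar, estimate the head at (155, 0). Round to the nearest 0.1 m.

136.3 m

Differences from BH-01: to BH-02 (Δx, Δy, Δh) = (65, 45, +0.78); to BH-03 = (310, 170, +3.35).
Solve a·Δx + b·Δy = Δh: det = 65·170 − 310·45 = -2900.
∂h/∂x = [(+0.78)·170 − (+3.35)·45] / -2900 = +0.006259
∂h/∂y = [65·(+3.35) − 310·(+0.78)] / -2900 = +0.008293
h(155, 0) = 137.46 + (+0.006259)·(105) + (+0.008293)·(-220) = 137.46 +0.657 -1.824 = 136.293 m.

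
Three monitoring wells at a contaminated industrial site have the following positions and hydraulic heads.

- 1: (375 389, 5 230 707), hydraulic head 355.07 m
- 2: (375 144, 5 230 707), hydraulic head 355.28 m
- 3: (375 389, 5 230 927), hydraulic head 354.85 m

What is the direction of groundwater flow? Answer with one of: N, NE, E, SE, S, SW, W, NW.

∂h/∂x = (355.28 − 355.07) / (375144 − 375389) = -0.0008571
∂h/∂y = (354.85 − 355.07) / (5230927 − 5230707) = -0.0010000
Flow = −∇h = (+0.0008571 east, +0.0010000 north), which points northeast.

NE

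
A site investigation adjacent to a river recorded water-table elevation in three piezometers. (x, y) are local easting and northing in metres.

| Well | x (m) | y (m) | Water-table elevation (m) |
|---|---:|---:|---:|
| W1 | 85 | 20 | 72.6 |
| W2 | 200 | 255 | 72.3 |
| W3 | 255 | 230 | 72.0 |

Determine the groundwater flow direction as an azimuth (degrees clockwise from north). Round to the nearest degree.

Differences from W1: to W2 (Δx, Δy, Δh) = (115, 235, -0.3); to W3 = (170, 210, -0.6).
Determinant of the coordinate differences = 115·210 − 170·235 = -15800.
∂h/∂x = [(-0.3)·210 − (-0.6)·235] / -15800 = -0.004937
∂h/∂y = [115·(-0.6) − 170·(-0.3)] / -15800 = +0.001139
Flow direction (−∇h) has components (+0.004937 E, -0.001139 N).
Azimuth = atan2(E, N) = atan2(+0.004937, -0.001139) = 103.0° ≈ 103°.

103°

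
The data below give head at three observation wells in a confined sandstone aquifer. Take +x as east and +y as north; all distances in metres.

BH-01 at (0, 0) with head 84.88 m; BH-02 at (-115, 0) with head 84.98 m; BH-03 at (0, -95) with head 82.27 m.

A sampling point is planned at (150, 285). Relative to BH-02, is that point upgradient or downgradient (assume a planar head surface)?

upgradient

∂h/∂x = (84.98 − 84.88) / (-115 − 0) = -0.0008696
∂h/∂y = (82.27 − 84.88) / (-95 − 0) = +0.02747
Head at (150, 285) = 84.88 + (-0.0008696)·(150) + (+0.02747)·(285) = 92.58 m.
That is higher than the 84.98 m at BH-02, so the point is upgradient.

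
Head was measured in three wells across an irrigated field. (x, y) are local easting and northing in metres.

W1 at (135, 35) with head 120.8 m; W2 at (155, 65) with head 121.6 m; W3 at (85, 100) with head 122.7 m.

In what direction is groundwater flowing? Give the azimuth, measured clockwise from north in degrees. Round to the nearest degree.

176°

Taking W1 as reference: W2−W1 = (20, 30, +0.8); W3−W1 = (-50, 65, +1.9).
Determinant of the coordinate differences = 20·65 − (-50)·30 = 2800.
∂h/∂x = [(+0.8)·65 − (+1.9)·30] / 2800 = -0.001786
∂h/∂y = [20·(+1.9) − (-50)·(+0.8)] / 2800 = +0.02786
Flow direction (−∇h) has components (+0.001786 E, -0.02786 N).
Azimuth = atan2(E, N) = atan2(+0.001786, -0.02786) = 176.3° ≈ 176°.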